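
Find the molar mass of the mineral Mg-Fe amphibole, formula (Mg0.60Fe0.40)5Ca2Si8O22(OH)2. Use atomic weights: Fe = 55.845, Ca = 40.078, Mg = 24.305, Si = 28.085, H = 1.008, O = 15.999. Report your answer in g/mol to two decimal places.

875.43 g/mol

M = 3·24.305 + 2·55.845 + 2·40.078 + 8·28.085 + 24·15.999 + 2·1.008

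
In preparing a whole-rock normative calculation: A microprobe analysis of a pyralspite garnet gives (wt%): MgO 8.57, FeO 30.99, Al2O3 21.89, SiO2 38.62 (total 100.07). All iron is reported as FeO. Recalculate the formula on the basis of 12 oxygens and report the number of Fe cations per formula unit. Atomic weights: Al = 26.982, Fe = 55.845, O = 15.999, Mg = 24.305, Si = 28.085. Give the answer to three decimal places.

8.57 wt% MgO ÷ 40.304 g/mol = 0.21263 mol, giving 0.21263 Mg and 0.21263 O.
30.99 wt% FeO ÷ 71.844 g/mol = 0.43135 mol, giving 0.43135 Fe and 0.43135 O.
21.89 wt% Al2O3 ÷ 101.961 g/mol = 0.21469 mol, giving 0.42938 Al and 0.64407 O.
38.62 wt% SiO2 ÷ 60.083 g/mol = 0.64278 mol, giving 0.64278 Si and 1.28556 O.
Oxygen sums to 2.57361; scaling by 12/2.57361 = 4.66271 puts the formula on 12 O.
Fe: 0.43135 × 4.66271 = 2.011 atoms per formula unit.

2.011 Fe apfu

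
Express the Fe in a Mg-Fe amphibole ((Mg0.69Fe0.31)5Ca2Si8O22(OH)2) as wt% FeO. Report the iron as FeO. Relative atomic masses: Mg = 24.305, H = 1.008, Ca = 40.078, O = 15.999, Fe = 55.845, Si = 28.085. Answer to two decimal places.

Molar mass of (Mg0.69Fe0.31)5Ca2Si8O22(OH)2 = 3.45·24.305 + 1.55·55.845 + 2·40.078 + 8·28.085 + 24·15.999 + 2·1.008 = 861.240 g/mol.
Each formula unit contains 1.55 Fe, equivalent to 1.55/1 = 1.5500 mol FeO.
M(FeO) = 1×55.845 + 1×15.999 = 71.844 g/mol.
Mass of FeO per formula unit = 1.5500 × 71.844 = 111.358 g.
FeO wt% = 111.358 / 861.240 × 100 = 12.93%.

12.93 wt%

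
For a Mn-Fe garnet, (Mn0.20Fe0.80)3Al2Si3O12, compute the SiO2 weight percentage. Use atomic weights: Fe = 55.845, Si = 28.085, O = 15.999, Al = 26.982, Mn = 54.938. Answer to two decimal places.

36.25 wt%

Molar mass of (Mn0.20Fe0.80)3Al2Si3O12 = 0.60×54.938 + 2.40×55.845 + 2×26.982 + 3×28.085 + 12×15.999 = 497.198 g/mol.
Each formula unit contains 3 Si, equivalent to 3/1 = 3.0000 mol SiO2.
M(SiO2) = 1×28.085 + 2×15.999 = 60.083 g/mol.
Mass of SiO2 per formula unit = 3.0000 × 60.083 = 180.249 g.
SiO2 wt% = 180.249 / 497.198 × 100 = 36.25%.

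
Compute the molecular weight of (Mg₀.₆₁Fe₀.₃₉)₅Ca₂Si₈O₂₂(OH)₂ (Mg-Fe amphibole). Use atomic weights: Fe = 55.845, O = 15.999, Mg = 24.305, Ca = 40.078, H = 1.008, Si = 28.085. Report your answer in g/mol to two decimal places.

873.86 g/mol

The formula mass is the sum 3.05*24.305 + 1.95*55.845 + 2*40.078 + 8*28.085 + 24*15.999 + 2*1.008.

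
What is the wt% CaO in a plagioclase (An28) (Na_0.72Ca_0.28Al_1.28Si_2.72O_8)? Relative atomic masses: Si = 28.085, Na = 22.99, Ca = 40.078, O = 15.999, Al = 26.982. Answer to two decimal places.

Molar mass of Na_0.72Ca_0.28Al_1.28Si_2.72O_8 = 0.72*22.99 + 0.28*40.078 + 1.28*26.982 + 2.72*28.085 + 8*15.999 = 266.695 g/mol.
Each formula unit contains 0.28 Ca, equivalent to 0.28/1 = 0.2800 mol CaO.
M(CaO) = 1×40.078 + 1×15.999 = 56.077 g/mol.
Mass of CaO per formula unit = 0.2800 × 56.077 = 15.702 g.
CaO wt% = 15.702 / 266.695 × 100 = 5.89%.

5.89 wt%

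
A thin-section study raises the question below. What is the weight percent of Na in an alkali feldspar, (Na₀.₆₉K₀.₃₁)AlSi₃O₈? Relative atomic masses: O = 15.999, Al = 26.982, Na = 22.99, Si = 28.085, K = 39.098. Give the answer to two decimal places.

M((Na₀.₆₉K₀.₃₁)AlSi₃O₈) = 267.212 g/mol.
Na contributes 0.69 × 22.99 = 15.863 g per mole.
15.863/267.212 = 0.0594 → 5.94%.

5.94 mass %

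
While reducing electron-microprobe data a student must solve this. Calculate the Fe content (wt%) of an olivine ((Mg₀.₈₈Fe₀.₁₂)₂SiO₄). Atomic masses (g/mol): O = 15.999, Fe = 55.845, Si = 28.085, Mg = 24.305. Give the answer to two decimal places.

Molar mass of (Mg₀.₈₈Fe₀.₁₂)₂SiO₄: 1.76*24.305 + 0.24*55.845 + 1*28.085 + 4*15.999 = 148.261 g/mol.
Mass of Fe per formula unit: 0.24 × 55.845 = 13.403 g.
Weight fraction Fe = 13.403 / 148.261 = 0.0904.

9.04 wt%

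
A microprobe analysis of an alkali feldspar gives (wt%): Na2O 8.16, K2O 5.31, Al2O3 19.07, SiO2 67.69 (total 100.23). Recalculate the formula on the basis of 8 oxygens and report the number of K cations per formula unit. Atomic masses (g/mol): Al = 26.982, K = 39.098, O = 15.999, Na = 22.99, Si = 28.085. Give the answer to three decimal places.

0.300 K apfu

Na2O (M=61.979): mol = 0.13166; Na = 0.26332, O = 0.13166.
K2O (M=94.195): mol = 0.05637; K = 0.11274, O = 0.05637.
Al2O3 (M=101.961): mol = 0.18703; Al = 0.37406, O = 0.56109.
SiO2 (M=60.083): mol = 1.12661; Si = 1.12661, O = 2.25322.
ΣO = 3.00234; factor = 8/ΣO = 2.66459.
K apfu = 0.11274 × 2.66459 = 0.300.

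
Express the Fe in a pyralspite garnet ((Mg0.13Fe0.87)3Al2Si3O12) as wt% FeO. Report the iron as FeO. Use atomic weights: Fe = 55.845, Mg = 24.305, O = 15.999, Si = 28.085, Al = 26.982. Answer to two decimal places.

38.63 wt%

Formula mass = 485.441 g/mol.
2.61 Fe → 2.6100 mol FeO per formula unit; M(FeO) = 71.844, so FeO mass = 187.513 g.
187.513/485.441 × 100 = 38.63 wt%.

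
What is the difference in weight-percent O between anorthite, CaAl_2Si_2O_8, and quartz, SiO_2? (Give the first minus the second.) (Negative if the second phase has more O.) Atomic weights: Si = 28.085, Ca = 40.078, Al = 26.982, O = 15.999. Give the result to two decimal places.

-7.25 percentage points

First mineral: 127.992 g O in 278.204 g formula = 46.01 wt% O.
Second mineral: 31.998 g O in 60.083 g formula = 53.26 wt% O.
46.01% − 53.26% gives a difference of -7.25 percentage points.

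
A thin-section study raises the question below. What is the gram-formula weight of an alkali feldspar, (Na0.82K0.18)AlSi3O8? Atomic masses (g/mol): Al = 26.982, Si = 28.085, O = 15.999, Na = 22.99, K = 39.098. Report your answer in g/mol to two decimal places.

The formula mass is the sum 0.82·22.99 + 0.18·39.098 + 1·26.982 + 3·28.085 + 8·15.999.

265.12 g/mol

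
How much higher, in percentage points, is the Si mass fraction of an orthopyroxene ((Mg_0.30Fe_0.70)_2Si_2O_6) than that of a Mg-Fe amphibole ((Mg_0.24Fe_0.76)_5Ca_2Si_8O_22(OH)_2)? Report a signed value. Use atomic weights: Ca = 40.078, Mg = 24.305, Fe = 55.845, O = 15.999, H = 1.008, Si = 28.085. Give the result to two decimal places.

-1.17 percentage points

Si in (Mg_0.30Fe_0.70)_2Si_2O_6: molar mass 244.930 g/mol; 2×28.085 = 56.170 g → 22.93 wt%.
Si in (Mg_0.24Fe_0.76)_5Ca_2Si_8O_22(OH)_2: molar mass 932.205 g/mol; 8×28.085 = 224.680 g → 24.10 wt%.
Difference = 22.93 − 24.10 = -1.17 percentage points.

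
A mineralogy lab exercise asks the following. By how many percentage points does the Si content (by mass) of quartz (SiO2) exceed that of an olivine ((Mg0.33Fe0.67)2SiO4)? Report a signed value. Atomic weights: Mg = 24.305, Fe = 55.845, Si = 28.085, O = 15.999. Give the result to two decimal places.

M(SiO2) = 60.083 g/mol, so wt% Si = 28.085/60.083 × 100 = 46.74%.
M((Mg0.33Fe0.67)2SiO4) = 182.955 g/mol, so wt% Si = 28.085/182.955 × 100 = 15.35%.
46.74 − 15.35 = 31.39 pp.

31.39 percentage points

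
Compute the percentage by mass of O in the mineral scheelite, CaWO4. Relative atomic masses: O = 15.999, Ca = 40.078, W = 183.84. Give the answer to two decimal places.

Formula mass = 1·40.078 + 1·183.84 + 4·15.999 = 287.914 g/mol, of which 63.996 g is O.
So O makes up 63.996/287.914 = 0.2223 of the mass, i.e. 22.23%.

22.23 weight percent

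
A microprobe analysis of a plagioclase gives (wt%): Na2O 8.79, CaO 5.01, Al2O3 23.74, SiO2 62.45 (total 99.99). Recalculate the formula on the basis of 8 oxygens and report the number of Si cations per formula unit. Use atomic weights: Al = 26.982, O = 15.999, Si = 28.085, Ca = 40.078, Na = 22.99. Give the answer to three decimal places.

2.764 Si apfu

Na2O: 8.79/61.979 = 0.14182 mol → 0.28364 mol Na, 0.14182 mol O.
CaO: 5.01/56.077 = 0.08934 mol → 0.08934 mol Ca, 0.08934 mol O.
Al2O3: 23.74/101.961 = 0.23283 mol → 0.46566 mol Al, 0.69849 mol O.
SiO2: 62.45/60.083 = 1.03940 mol → 1.03940 mol Si, 2.07880 mol O.
Total oxygen = 3.00845 mol. Normalization factor = 8/3.00845 = 2.65918.
Si per 8 O = 1.03940 × 2.65918 = 2.764.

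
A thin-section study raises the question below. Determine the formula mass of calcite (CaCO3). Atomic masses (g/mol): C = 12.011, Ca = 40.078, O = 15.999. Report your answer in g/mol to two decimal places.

M = 1×40.078 + 1×12.011 + 3×15.999

100.09 g/mol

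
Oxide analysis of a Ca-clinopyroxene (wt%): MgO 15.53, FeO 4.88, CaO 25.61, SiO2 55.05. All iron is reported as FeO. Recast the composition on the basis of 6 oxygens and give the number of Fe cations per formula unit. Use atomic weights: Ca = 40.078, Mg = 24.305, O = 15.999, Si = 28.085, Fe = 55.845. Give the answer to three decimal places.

15.53 wt% MgO ÷ 40.304 g/mol = 0.38532 mol, giving 0.38532 Mg and 0.38532 O.
4.88 wt% FeO ÷ 71.844 g/mol = 0.06792 mol, giving 0.06792 Fe and 0.06792 O.
25.61 wt% CaO ÷ 56.077 g/mol = 0.45669 mol, giving 0.45669 Ca and 0.45669 O.
55.05 wt% SiO2 ÷ 60.083 g/mol = 0.91623 mol, giving 0.91623 Si and 1.83246 O.
Oxygen sums to 2.74239; scaling by 6/2.74239 = 2.18787 puts the formula on 6 O.
Fe: 0.06792 × 2.18787 = 0.149 atoms per formula unit.

0.149 Fe apfu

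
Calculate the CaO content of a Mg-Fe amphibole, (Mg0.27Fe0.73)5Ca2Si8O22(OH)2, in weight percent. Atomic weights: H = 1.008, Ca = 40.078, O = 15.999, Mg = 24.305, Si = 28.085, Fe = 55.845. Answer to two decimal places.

Molar mass of (Mg0.27Fe0.73)5Ca2Si8O22(OH)2 = 1.35×24.305 + 3.65×55.845 + 2×40.078 + 8×28.085 + 24×15.999 + 2×1.008 = 927.474 g/mol.
Each formula unit contains 2 Ca, equivalent to 2/1 = 2.0000 mol CaO.
M(CaO) = 1×40.078 + 1×15.999 = 56.077 g/mol.
Mass of CaO per formula unit = 2.0000 × 56.077 = 112.154 g.
CaO wt% = 112.154 / 927.474 × 100 = 12.09%.

12.09 wt%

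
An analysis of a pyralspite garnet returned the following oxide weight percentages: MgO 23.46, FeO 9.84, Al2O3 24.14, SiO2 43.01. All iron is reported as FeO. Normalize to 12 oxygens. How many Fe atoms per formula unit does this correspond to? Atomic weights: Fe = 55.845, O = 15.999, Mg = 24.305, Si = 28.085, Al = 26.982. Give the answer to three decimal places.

0.574 Fe apfu

MgO (M=40.304): mol = 0.58208; Mg = 0.58208, O = 0.58208.
FeO (M=71.844): mol = 0.13696; Fe = 0.13696, O = 0.13696.
Al2O3 (M=101.961): mol = 0.23676; Al = 0.47352, O = 0.71028.
SiO2 (M=60.083): mol = 0.71584; Si = 0.71584, O = 1.43168.
ΣO = 2.86100; factor = 12/ΣO = 4.19434.
Fe apfu = 0.13696 × 4.19434 = 0.574.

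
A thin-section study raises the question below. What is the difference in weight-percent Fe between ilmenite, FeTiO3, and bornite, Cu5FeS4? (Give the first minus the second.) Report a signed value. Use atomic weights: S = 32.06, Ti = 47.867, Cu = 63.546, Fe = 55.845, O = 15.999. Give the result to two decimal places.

25.68 percentage points

M(FeTiO3) = 151.709 g/mol, so wt% Fe = 55.845/151.709 × 100 = 36.81%.
M(Cu5FeS4) = 501.815 g/mol, so wt% Fe = 55.845/501.815 × 100 = 11.13%.
36.81 − 11.13 = 25.68 pp.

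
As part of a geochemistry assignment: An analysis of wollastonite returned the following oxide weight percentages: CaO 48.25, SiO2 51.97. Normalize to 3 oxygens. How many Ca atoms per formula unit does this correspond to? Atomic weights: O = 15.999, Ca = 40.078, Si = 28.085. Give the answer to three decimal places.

0.996 Ca apfu

CaO (M=56.077): mol = 0.86042; Ca = 0.86042, O = 0.86042.
SiO2 (M=60.083): mol = 0.86497; Si = 0.86497, O = 1.72994.
ΣO = 2.59036; factor = 3/ΣO = 1.15814.
Ca apfu = 0.86042 × 1.15814 = 0.996.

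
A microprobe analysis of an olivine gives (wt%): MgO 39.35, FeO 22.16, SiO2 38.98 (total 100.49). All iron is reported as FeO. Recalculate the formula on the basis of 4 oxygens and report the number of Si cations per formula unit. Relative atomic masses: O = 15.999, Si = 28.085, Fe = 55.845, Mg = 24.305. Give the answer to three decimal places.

MgO: 39.35/40.304 = 0.97633 mol → 0.97633 mol Mg, 0.97633 mol O.
FeO: 22.16/71.844 = 0.30845 mol → 0.30845 mol Fe, 0.30845 mol O.
SiO2: 38.98/60.083 = 0.64877 mol → 0.64877 mol Si, 1.29754 mol O.
Total oxygen = 2.58232 mol. Normalization factor = 4/2.58232 = 1.54899.
Si per 4 O = 0.64877 × 1.54899 = 1.005.

1.005 Si apfu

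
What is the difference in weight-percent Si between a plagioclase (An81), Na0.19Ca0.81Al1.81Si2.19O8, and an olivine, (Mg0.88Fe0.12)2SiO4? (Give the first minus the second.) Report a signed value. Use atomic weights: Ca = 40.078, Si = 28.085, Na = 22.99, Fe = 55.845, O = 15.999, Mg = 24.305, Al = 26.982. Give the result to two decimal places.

First mineral: 61.506 g Si in 275.167 g formula = 22.35 wt% Si.
Second mineral: 28.085 g Si in 148.261 g formula = 18.94 wt% Si.
22.35% − 18.94% gives a difference of 3.41 percentage points.

3.41 percentage points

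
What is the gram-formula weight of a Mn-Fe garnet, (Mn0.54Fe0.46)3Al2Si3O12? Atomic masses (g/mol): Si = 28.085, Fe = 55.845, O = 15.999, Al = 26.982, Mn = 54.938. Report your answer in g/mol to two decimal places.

496.27 g/mol

Mn: 1.62 × 54.938 = 88.9996
Fe: 1.38 × 55.845 = 77.0661
Al: 2 × 26.982 = 53.9640
Si: 3 × 28.085 = 84.2550
O: 12 × 15.999 = 191.9880
Summing the contributions gives the formula mass.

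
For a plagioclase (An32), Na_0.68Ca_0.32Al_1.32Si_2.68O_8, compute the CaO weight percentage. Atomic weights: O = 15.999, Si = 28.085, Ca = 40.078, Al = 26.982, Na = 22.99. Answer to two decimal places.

Formula mass = 267.334 g/mol.
0.32 Ca → 0.3200 mol CaO per formula unit; M(CaO) = 56.077, so CaO mass = 17.945 g.
17.945/267.334 × 100 = 6.71 wt%.

6.71 wt%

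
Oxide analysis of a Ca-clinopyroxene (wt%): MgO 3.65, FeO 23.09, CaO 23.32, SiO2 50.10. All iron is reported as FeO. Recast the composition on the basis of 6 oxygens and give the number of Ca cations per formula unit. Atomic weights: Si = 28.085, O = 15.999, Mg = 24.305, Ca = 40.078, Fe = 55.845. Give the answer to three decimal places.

MgO (M=40.304): mol = 0.09056; Mg = 0.09056, O = 0.09056.
FeO (M=71.844): mol = 0.32139; Fe = 0.32139, O = 0.32139.
CaO (M=56.077): mol = 0.41586; Ca = 0.41586, O = 0.41586.
SiO2 (M=60.083): mol = 0.83385; Si = 0.83385, O = 1.66770.
ΣO = 2.49551; factor = 6/ΣO = 2.40432.
Ca apfu = 0.41586 × 2.40432 = 1.000.

1.000 Ca apfu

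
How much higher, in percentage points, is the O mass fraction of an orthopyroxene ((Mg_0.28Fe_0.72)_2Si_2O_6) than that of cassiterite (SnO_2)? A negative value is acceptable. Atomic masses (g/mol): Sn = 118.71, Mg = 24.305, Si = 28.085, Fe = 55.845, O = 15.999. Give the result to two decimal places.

17.76 percentage points

First mineral: 95.994 g O in 246.192 g formula = 38.99 wt% O.
Second mineral: 31.998 g O in 150.708 g formula = 21.23 wt% O.
38.99% − 21.23% gives a difference of 17.76 percentage points.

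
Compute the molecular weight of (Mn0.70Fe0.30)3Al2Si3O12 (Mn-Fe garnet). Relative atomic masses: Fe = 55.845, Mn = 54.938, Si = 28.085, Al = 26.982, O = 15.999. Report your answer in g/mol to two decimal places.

M = 2.10(54.938) + 0.90(55.845) + 2(26.982) + 3(28.085) + 12(15.999)

495.84 g/mol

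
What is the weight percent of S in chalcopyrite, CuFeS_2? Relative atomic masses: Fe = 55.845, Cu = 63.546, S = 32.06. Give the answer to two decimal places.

Molar mass of CuFeS_2: 1*63.546 + 1*55.845 + 2*32.06 = 183.511 g/mol.
Mass of S per formula unit: 2 × 32.06 = 64.120 g.
Weight fraction S = 64.120 / 183.511 = 0.3494.

34.94 mass %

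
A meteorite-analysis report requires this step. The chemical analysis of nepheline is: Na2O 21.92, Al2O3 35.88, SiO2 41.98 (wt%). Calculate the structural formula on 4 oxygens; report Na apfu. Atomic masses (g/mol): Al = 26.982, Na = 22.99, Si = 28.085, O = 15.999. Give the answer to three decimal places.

1.008 Na apfu

21.92 wt% Na2O ÷ 61.979 g/mol = 0.35367 mol, giving 0.70734 Na and 0.35367 O.
35.88 wt% Al2O3 ÷ 101.961 g/mol = 0.35190 mol, giving 0.70380 Al and 1.05570 O.
41.98 wt% SiO2 ÷ 60.083 g/mol = 0.69870 mol, giving 0.69870 Si and 1.39740 O.
Oxygen sums to 2.80677; scaling by 4/2.80677 = 1.42513 puts the formula on 4 O.
Na: 0.70734 × 1.42513 = 1.008 atoms per formula unit.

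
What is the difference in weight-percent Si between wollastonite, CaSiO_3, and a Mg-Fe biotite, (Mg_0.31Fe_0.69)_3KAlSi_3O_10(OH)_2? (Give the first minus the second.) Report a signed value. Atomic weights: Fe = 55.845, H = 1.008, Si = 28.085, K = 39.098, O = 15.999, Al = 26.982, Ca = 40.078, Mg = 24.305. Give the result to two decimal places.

Si in CaSiO_3: molar mass 116.160 g/mol; 1×28.085 = 28.085 g → 24.18 wt%.
Si in (Mg_0.31Fe_0.69)_3KAlSi_3O_10(OH)_2: molar mass 482.542 g/mol; 3×28.085 = 84.255 g → 17.46 wt%.
Difference = 24.18 − 17.46 = 6.72 percentage points.

6.72 percentage points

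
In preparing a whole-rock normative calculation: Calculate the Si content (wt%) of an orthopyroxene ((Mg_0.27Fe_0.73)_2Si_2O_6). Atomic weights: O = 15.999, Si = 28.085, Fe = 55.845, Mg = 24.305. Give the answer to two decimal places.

22.76 wt%

Formula mass = 0.54*24.305 + 1.46*55.845 + 2*28.085 + 6*15.999 = 246.822 g/mol, of which 56.170 g is Si.
So Si makes up 56.170/246.822 = 0.2276 of the mass, i.e. 22.76%.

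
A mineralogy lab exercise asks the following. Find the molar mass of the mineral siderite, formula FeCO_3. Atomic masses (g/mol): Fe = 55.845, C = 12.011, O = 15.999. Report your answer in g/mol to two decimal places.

115.85 g/mol

Fe: 1 × 55.845 = 55.8450
C: 1 × 12.011 = 12.0110
O: 3 × 15.999 = 47.9970
Summing the contributions gives the formula mass.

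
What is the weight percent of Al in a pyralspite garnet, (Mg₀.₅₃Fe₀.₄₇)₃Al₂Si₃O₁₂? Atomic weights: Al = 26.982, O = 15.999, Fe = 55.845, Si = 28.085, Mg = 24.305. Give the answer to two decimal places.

Formula mass = 1.59*24.305 + 1.41*55.845 + 2*26.982 + 3*28.085 + 12*15.999 = 447.593 g/mol, of which 53.964 g is Al.
So Al makes up 53.964/447.593 = 0.1206 of the mass, i.e. 12.06%.

12.06 wt%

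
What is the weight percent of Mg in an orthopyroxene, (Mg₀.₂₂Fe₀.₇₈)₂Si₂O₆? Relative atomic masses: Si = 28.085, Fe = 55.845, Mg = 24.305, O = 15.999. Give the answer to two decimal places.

Formula mass = 0.44*24.305 + 1.56*55.845 + 2*28.085 + 6*15.999 = 249.976 g/mol, of which 10.694 g is Mg.
So Mg makes up 10.694/249.976 = 0.0428 of the mass, i.e. 4.28%.

4.28 mass %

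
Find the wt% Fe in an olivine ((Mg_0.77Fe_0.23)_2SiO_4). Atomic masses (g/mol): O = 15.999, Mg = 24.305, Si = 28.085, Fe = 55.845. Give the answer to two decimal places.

16.55 weight percent

Formula mass = 1.54×24.305 + 0.46×55.845 + 1×28.085 + 4×15.999 = 155.199 g/mol, of which 25.689 g is Fe.
So Fe makes up 25.689/155.199 = 0.1655 of the mass, i.e. 16.55%.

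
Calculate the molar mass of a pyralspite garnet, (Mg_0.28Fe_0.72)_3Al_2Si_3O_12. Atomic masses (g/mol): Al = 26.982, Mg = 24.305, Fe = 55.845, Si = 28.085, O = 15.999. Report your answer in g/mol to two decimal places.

The formula mass is the sum 0.84*24.305 + 2.16*55.845 + 2*26.982 + 3*28.085 + 12*15.999.

471.25 g/mol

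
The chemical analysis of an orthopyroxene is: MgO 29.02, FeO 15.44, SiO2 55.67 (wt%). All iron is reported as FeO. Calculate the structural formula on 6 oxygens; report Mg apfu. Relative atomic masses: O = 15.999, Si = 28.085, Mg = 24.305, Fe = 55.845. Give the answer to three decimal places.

29.02 wt% MgO ÷ 40.304 g/mol = 0.72003 mol, giving 0.72003 Mg and 0.72003 O.
15.44 wt% FeO ÷ 71.844 g/mol = 0.21491 mol, giving 0.21491 Fe and 0.21491 O.
55.67 wt% SiO2 ÷ 60.083 g/mol = 0.92655 mol, giving 0.92655 Si and 1.85310 O.
Oxygen sums to 2.78804; scaling by 6/2.78804 = 2.15205 puts the formula on 6 O.
Mg: 0.72003 × 2.15205 = 1.550 atoms per formula unit.

1.550 Mg apfu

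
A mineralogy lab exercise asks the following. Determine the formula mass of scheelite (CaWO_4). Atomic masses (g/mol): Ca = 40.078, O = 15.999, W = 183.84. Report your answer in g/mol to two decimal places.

Ca: 1 × 40.078 = 40.0780
W: 1 × 183.84 = 183.8400
O: 4 × 15.999 = 63.9960
Summing the contributions gives the formula mass.

287.91 g/mol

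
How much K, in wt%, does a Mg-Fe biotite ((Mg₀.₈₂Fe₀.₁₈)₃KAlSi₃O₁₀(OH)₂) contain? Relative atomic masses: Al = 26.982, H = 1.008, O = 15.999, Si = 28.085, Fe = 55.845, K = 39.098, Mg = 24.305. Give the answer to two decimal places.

M((Mg₀.₈₂Fe₀.₁₈)₃KAlSi₃O₁₀(OH)₂) = 434.286 g/mol.
K contributes 1 × 39.098 = 39.098 g per mole.
39.098/434.286 = 0.0900 → 9.00%.

9.00 wt%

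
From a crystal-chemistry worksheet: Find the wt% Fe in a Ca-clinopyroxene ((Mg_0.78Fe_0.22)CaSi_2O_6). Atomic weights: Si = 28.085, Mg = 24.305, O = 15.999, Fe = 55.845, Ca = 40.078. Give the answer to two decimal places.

5.50 weight percent

Formula mass = 0.78·24.305 + 0.22·55.845 + 1·40.078 + 2·28.085 + 6·15.999 = 223.486 g/mol, of which 12.286 g is Fe.
So Fe makes up 12.286/223.486 = 0.0550 of the mass, i.e. 5.50%.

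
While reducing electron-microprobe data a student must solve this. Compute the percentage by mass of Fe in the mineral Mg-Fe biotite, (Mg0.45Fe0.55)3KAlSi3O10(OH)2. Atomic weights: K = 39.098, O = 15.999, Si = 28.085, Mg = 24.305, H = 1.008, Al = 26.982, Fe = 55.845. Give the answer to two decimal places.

19.63 weight percent

Formula mass = 1.35*24.305 + 1.65*55.845 + 1*39.098 + 1*26.982 + 3*28.085 + 12*15.999 + 2*1.008 = 469.295 g/mol, of which 92.144 g is Fe.
So Fe makes up 92.144/469.295 = 0.1963 of the mass, i.e. 19.63%.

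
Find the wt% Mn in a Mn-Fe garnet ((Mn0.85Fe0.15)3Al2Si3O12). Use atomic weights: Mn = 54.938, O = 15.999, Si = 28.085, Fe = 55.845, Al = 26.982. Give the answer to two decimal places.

Molar mass of (Mn0.85Fe0.15)3Al2Si3O12: 2.55·54.938 + 0.45·55.845 + 2·26.982 + 3·28.085 + 12·15.999 = 495.429 g/mol.
Mass of Mn per formula unit: 2.55 × 54.938 = 140.092 g.
Weight fraction Mn = 140.092 / 495.429 = 0.2828.

28.28 mass %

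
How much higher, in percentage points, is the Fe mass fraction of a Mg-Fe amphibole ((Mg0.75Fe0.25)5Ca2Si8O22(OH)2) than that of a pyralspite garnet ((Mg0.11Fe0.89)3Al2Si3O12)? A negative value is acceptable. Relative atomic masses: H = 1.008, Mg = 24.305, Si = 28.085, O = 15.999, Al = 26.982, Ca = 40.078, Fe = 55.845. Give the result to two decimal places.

-22.40 percentage points

Fe in (Mg0.75Fe0.25)5Ca2Si8O22(OH)2: molar mass 851.778 g/mol; 1.25×55.845 = 69.806 g → 8.20 wt%.
Fe in (Mg0.11Fe0.89)3Al2Si3O12: molar mass 487.334 g/mol; 2.67×55.845 = 149.106 g → 30.60 wt%.
Difference = 8.20 − 30.60 = -22.40 percentage points.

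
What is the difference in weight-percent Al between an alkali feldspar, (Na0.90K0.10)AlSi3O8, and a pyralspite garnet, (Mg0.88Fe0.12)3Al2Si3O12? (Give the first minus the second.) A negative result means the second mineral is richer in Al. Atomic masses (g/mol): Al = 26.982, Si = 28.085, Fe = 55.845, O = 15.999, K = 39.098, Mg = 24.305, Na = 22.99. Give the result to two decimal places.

-2.79 percentage points

M((Na0.90K0.10)AlSi3O8) = 263.830 g/mol, so wt% Al = 26.982/263.830 × 100 = 10.23%.
M((Mg0.88Fe0.12)3Al2Si3O12) = 414.476 g/mol, so wt% Al = 53.964/414.476 × 100 = 13.02%.
10.23 − 13.02 = -2.79 pp.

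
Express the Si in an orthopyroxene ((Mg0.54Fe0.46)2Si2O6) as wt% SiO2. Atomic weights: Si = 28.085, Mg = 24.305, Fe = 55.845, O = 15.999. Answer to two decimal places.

52.29 wt%

Molar mass of (Mg0.54Fe0.46)2Si2O6 = 1.08·24.305 + 0.92·55.845 + 2·28.085 + 6·15.999 = 229.791 g/mol.
Each formula unit contains 2 Si, equivalent to 2/1 = 2.0000 mol SiO2.
M(SiO2) = 1×28.085 + 2×15.999 = 60.083 g/mol.
Mass of SiO2 per formula unit = 2.0000 × 60.083 = 120.166 g.
SiO2 wt% = 120.166 / 229.791 × 100 = 52.29%.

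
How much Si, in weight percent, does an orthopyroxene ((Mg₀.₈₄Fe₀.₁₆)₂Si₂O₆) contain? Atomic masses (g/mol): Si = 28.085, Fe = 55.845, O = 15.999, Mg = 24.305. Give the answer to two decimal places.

26.64 weight percent

M((Mg₀.₈₄Fe₀.₁₆)₂Si₂O₆) = 210.867 g/mol.
Si contributes 2 × 28.085 = 56.170 g per mole.
56.170/210.867 = 0.2664 → 26.64%.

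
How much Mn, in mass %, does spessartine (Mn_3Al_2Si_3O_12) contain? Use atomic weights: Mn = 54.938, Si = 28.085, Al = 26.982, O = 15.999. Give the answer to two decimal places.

M(Mn_3Al_2Si_3O_12) = 495.021 g/mol.
Mn contributes 3 × 54.938 = 164.814 g per mole.
164.814/495.021 = 0.3329 → 33.29%.

33.29 mass %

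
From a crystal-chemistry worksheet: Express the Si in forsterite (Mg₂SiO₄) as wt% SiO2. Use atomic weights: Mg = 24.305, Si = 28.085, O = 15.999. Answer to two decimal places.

42.71 wt%

Formula mass = 140.691 g/mol.
1 Si → 1.0000 mol SiO2 per formula unit; M(SiO2) = 60.083, so SiO2 mass = 60.083 g.
60.083/140.691 × 100 = 42.71 wt%.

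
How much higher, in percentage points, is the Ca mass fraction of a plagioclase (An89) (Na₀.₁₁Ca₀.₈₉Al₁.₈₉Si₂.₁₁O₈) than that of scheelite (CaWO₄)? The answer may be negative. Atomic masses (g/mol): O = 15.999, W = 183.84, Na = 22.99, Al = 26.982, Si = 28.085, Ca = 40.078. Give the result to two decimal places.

M(Na₀.₁₁Ca₀.₈₉Al₁.₈₉Si₂.₁₁O₈) = 276.446 g/mol, so wt% Ca = 35.669/276.446 × 100 = 12.90%.
M(CaWO₄) = 287.914 g/mol, so wt% Ca = 40.078/287.914 × 100 = 13.92%.
12.90 − 13.92 = -1.02 pp.

-1.02 percentage points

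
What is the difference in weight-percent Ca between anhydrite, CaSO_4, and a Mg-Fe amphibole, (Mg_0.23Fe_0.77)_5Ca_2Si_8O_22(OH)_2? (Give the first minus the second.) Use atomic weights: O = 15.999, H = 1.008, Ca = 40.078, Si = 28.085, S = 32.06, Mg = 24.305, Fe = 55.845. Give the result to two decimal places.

First mineral: 40.078 g Ca in 136.134 g formula = 29.44 wt% Ca.
Second mineral: 80.156 g Ca in 933.782 g formula = 8.58 wt% Ca.
29.44% − 8.58% gives a difference of 20.86 percentage points.

20.86 percentage points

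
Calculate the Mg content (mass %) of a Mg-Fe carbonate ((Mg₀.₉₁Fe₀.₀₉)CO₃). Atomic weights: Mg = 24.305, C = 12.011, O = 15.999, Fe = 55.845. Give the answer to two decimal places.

25.38 mass %

Formula mass = 0.91·24.305 + 0.09·55.845 + 1·12.011 + 3·15.999 = 87.152 g/mol, of which 22.118 g is Mg.
So Mg makes up 22.118/87.152 = 0.2538 of the mass, i.e. 25.38%.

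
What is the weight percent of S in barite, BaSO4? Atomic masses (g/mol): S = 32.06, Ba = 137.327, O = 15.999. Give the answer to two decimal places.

Formula mass = 1×137.327 + 1×32.06 + 4×15.999 = 233.383 g/mol, of which 32.060 g is S.
So S makes up 32.060/233.383 = 0.1374 of the mass, i.e. 13.74%.

13.74 wt%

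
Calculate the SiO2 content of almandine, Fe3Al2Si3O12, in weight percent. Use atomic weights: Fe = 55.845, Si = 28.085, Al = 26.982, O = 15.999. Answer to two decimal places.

36.21 wt%

Formula mass = 497.742 g/mol.
3 Si → 3.0000 mol SiO2 per formula unit; M(SiO2) = 60.083, so SiO2 mass = 180.249 g.
180.249/497.742 × 100 = 36.21 wt%.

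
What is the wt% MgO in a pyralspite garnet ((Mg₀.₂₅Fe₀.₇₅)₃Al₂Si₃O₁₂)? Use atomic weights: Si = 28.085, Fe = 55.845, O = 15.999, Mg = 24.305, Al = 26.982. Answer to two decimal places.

6.38 wt%

M((Mg₀.₂₅Fe₀.₇₅)₃Al₂Si₃O₁₂) = 474.087 g/mol; M(MgO) = 40.304 g/mol.
Moles MgO per formula unit = 0.75 Mg ÷ 1 = 0.7500.
MgO fraction = (0.7500 × 40.304) / 474.087 = 30.228/474.087 = 0.0638.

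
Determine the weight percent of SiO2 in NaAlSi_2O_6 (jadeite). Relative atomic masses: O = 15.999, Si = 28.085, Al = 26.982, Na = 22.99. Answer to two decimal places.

59.45 wt%

Molar mass of NaAlSi_2O_6 = 1*22.99 + 1*26.982 + 2*28.085 + 6*15.999 = 202.136 g/mol.
Each formula unit contains 2 Si, equivalent to 2/1 = 2.0000 mol SiO2.
M(SiO2) = 1×28.085 + 2×15.999 = 60.083 g/mol.
Mass of SiO2 per formula unit = 2.0000 × 60.083 = 120.166 g.
SiO2 wt% = 120.166 / 202.136 × 100 = 59.45%.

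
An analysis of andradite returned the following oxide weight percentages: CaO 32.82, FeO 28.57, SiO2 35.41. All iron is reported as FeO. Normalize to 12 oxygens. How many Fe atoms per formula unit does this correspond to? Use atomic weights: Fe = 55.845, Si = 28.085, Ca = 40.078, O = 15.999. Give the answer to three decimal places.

2.208 Fe apfu

CaO (M=56.077): mol = 0.58527; Ca = 0.58527, O = 0.58527.
FeO (M=71.844): mol = 0.39767; Fe = 0.39767, O = 0.39767.
SiO2 (M=60.083): mol = 0.58935; Si = 0.58935, O = 1.17870.
ΣO = 2.16164; factor = 12/ΣO = 5.55134.
Fe apfu = 0.39767 × 5.55134 = 2.208.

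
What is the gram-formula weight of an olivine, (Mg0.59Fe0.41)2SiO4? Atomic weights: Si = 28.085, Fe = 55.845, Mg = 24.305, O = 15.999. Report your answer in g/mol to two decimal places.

166.55 g/mol

Mg: 1.18 × 24.305 = 28.6799
Fe: 0.82 × 55.845 = 45.7929
Si: 1 × 28.085 = 28.0850
O: 4 × 15.999 = 63.9960
Summing the contributions gives the formula mass.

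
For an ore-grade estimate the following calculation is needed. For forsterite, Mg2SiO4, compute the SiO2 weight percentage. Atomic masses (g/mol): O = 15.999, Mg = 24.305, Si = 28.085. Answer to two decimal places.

42.71 wt%

Molar mass of Mg2SiO4 = 2×24.305 + 1×28.085 + 4×15.999 = 140.691 g/mol.
Each formula unit contains 1 Si, equivalent to 1/1 = 1.0000 mol SiO2.
M(SiO2) = 1×28.085 + 2×15.999 = 60.083 g/mol.
Mass of SiO2 per formula unit = 1.0000 × 60.083 = 60.083 g.
SiO2 wt% = 60.083 / 140.691 × 100 = 42.71%.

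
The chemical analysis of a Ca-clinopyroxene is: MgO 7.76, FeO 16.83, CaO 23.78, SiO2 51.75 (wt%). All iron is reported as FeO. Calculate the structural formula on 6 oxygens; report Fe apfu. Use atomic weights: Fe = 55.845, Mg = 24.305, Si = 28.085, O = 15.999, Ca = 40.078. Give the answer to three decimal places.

MgO (M=40.304): mol = 0.19254; Mg = 0.19254, O = 0.19254.
FeO (M=71.844): mol = 0.23426; Fe = 0.23426, O = 0.23426.
CaO (M=56.077): mol = 0.42406; Ca = 0.42406, O = 0.42406.
SiO2 (M=60.083): mol = 0.86131; Si = 0.86131, O = 1.72262.
ΣO = 2.57348; factor = 6/ΣO = 2.33147.
Fe apfu = 0.23426 × 2.33147 = 0.546.

0.546 Fe apfu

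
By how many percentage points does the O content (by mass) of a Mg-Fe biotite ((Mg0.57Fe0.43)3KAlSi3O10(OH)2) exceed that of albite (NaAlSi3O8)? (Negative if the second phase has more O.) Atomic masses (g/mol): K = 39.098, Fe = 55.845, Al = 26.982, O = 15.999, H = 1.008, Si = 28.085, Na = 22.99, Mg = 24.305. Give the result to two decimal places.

M((Mg0.57Fe0.43)3KAlSi3O10(OH)2) = 457.941 g/mol, so wt% O = 191.988/457.941 × 100 = 41.92%.
M(NaAlSi3O8) = 262.219 g/mol, so wt% O = 127.992/262.219 × 100 = 48.81%.
41.92 − 48.81 = -6.89 pp.

-6.89 percentage points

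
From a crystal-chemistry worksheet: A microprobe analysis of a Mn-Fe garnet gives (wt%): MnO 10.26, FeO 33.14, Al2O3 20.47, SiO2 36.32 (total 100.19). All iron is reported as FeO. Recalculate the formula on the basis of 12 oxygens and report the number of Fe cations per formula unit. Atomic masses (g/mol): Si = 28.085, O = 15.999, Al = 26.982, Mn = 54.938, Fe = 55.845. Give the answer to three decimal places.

MnO: 10.26/70.937 = 0.14464 mol → 0.14464 mol Mn, 0.14464 mol O.
FeO: 33.14/71.844 = 0.46128 mol → 0.46128 mol Fe, 0.46128 mol O.
Al2O3: 20.47/101.961 = 0.20076 mol → 0.40152 mol Al, 0.60228 mol O.
SiO2: 36.32/60.083 = 0.60450 mol → 0.60450 mol Si, 1.20900 mol O.
Total oxygen = 2.41720 mol. Normalization factor = 12/2.41720 = 4.96442.
Fe per 12 O = 0.46128 × 4.96442 = 2.290.

2.290 Fe apfu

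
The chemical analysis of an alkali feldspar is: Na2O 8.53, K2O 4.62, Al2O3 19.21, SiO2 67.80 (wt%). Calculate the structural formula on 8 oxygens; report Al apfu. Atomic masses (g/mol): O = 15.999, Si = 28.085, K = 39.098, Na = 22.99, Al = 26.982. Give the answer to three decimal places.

1.002 Al apfu

Na2O (M=61.979): mol = 0.13763; Na = 0.27526, O = 0.13763.
K2O (M=94.195): mol = 0.04905; K = 0.09810, O = 0.04905.
Al2O3 (M=101.961): mol = 0.18841; Al = 0.37682, O = 0.56523.
SiO2 (M=60.083): mol = 1.12844; Si = 1.12844, O = 2.25688.
ΣO = 3.00879; factor = 8/ΣO = 2.65888.
Al apfu = 0.37682 × 2.65888 = 1.002.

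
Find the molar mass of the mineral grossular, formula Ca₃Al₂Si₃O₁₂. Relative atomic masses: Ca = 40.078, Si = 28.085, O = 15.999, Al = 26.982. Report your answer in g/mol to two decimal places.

Ca: 3 × 40.078 = 120.2340
Al: 2 × 26.982 = 53.9640
Si: 3 × 28.085 = 84.2550
O: 12 × 15.999 = 191.9880
Summing the contributions gives the formula mass.

450.44 g/mol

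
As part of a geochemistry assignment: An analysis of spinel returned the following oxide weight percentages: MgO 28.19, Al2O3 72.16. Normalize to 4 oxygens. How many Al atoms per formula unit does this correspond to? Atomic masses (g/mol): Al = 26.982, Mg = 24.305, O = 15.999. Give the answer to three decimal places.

MgO (M=40.304): mol = 0.69943; Mg = 0.69943, O = 0.69943.
Al2O3 (M=101.961): mol = 0.70772; Al = 1.41544, O = 2.12316.
ΣO = 2.82259; factor = 4/ΣO = 1.41714.
Al apfu = 1.41544 × 1.41714 = 2.006.

2.006 Al apfu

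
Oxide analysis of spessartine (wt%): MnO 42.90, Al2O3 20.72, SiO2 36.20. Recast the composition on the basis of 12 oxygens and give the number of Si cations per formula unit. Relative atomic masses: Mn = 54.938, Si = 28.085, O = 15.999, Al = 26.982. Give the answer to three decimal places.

2.988 Si apfu

42.90 wt% MnO ÷ 70.937 g/mol = 0.60476 mol, giving 0.60476 Mn and 0.60476 O.
20.72 wt% Al2O3 ÷ 101.961 g/mol = 0.20321 mol, giving 0.40642 Al and 0.60963 O.
36.20 wt% SiO2 ÷ 60.083 g/mol = 0.60250 mol, giving 0.60250 Si and 1.20500 O.
Oxygen sums to 2.41939; scaling by 12/2.41939 = 4.95993 puts the formula on 12 O.
Si: 0.60250 × 4.95993 = 2.988 atoms per formula unit.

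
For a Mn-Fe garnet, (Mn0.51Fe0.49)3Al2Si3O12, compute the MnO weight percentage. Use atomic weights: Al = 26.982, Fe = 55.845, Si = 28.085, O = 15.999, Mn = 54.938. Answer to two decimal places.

Molar mass of (Mn0.51Fe0.49)3Al2Si3O12 = 1.53·54.938 + 1.47·55.845 + 2·26.982 + 3·28.085 + 12·15.999 = 496.354 g/mol.
Each formula unit contains 1.53 Mn, equivalent to 1.53/1 = 1.5300 mol MnO.
M(MnO) = 1×54.938 + 1×15.999 = 70.937 g/mol.
Mass of MnO per formula unit = 1.5300 × 70.937 = 108.534 g.
MnO wt% = 108.534 / 496.354 × 100 = 21.87%.

21.87 wt%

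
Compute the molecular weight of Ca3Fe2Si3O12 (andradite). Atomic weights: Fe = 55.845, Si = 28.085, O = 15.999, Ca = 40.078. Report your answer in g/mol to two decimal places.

Ca: 3 × 40.078 = 120.2340
Fe: 2 × 55.845 = 111.6900
Si: 3 × 28.085 = 84.2550
O: 12 × 15.999 = 191.9880
Summing the contributions gives the formula mass.

508.17 g/mol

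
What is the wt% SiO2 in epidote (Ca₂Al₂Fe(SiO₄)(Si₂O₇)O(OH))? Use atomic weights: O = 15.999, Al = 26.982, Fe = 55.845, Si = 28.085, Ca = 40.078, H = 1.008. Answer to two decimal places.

37.30 wt%

Formula mass = 483.215 g/mol.
3 Si → 3.0000 mol SiO2 per formula unit; M(SiO2) = 60.083, so SiO2 mass = 180.249 g.
180.249/483.215 × 100 = 37.30 wt%.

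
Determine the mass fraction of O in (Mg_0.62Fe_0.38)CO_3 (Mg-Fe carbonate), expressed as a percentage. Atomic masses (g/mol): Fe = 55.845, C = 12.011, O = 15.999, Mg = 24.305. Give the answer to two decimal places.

M((Mg_0.62Fe_0.38)CO_3) = 96.298 g/mol.
O contributes 3 × 15.999 = 47.997 g per mole.
47.997/96.298 = 0.4984 → 49.84%.

49.84 wt%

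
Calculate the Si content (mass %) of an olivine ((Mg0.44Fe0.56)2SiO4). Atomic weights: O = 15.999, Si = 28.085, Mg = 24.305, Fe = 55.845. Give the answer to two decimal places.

M((Mg0.44Fe0.56)2SiO4) = 176.016 g/mol.
Si contributes 1 × 28.085 = 28.085 g per mole.
28.085/176.016 = 0.1596 → 15.96%.

15.96 mass %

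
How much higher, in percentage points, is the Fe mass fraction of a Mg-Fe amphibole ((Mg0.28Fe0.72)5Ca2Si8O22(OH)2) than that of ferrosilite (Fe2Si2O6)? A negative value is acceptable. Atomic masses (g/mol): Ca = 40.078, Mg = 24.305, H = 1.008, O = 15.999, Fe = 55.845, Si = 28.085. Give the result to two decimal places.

Fe in (Mg0.28Fe0.72)5Ca2Si8O22(OH)2: molar mass 925.897 g/mol; 3.60×55.845 = 201.042 g → 21.71 wt%.
Fe in Fe2Si2O6: molar mass 263.854 g/mol; 2×55.845 = 111.690 g → 42.33 wt%.
Difference = 21.71 − 42.33 = -20.62 percentage points.

-20.62 percentage points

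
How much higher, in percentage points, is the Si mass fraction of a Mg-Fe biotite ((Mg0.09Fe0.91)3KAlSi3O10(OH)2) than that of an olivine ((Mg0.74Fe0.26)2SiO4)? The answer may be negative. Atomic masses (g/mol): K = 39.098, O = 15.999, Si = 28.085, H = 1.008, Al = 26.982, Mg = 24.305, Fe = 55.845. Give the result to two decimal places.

-1.14 percentage points

M((Mg0.09Fe0.91)3KAlSi3O10(OH)2) = 503.358 g/mol, so wt% Si = 84.255/503.358 × 100 = 16.74%.
M((Mg0.74Fe0.26)2SiO4) = 157.092 g/mol, so wt% Si = 28.085/157.092 × 100 = 17.88%.
16.74 − 17.88 = -1.14 pp.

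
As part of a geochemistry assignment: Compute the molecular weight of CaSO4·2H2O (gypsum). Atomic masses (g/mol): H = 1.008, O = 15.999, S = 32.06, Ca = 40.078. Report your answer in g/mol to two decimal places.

172.16 g/mol

M = 1·40.078 + 1·32.06 + 6·15.999 + 4·1.008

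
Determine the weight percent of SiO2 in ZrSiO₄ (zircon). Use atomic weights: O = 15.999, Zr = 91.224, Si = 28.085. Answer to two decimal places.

Molar mass of ZrSiO₄ = 1·91.224 + 1·28.085 + 4·15.999 = 183.305 g/mol.
Each formula unit contains 1 Si, equivalent to 1/1 = 1.0000 mol SiO2.
M(SiO2) = 1×28.085 + 2×15.999 = 60.083 g/mol.
Mass of SiO2 per formula unit = 1.0000 × 60.083 = 60.083 g.
SiO2 wt% = 60.083 / 183.305 × 100 = 32.78%.

32.78 wt%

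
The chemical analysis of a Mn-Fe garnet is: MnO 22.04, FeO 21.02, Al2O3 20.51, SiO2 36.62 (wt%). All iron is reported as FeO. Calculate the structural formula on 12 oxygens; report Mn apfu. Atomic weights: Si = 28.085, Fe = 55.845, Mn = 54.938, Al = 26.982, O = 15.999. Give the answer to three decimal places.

MnO (M=70.937): mol = 0.31070; Mn = 0.31070, O = 0.31070.
FeO (M=71.844): mol = 0.29258; Fe = 0.29258, O = 0.29258.
Al2O3 (M=101.961): mol = 0.20116; Al = 0.40232, O = 0.60348.
SiO2 (M=60.083): mol = 0.60949; Si = 0.60949, O = 1.21898.
ΣO = 2.42574; factor = 12/ΣO = 4.94694.
Mn apfu = 0.31070 × 4.94694 = 1.537.

1.537 Mn apfu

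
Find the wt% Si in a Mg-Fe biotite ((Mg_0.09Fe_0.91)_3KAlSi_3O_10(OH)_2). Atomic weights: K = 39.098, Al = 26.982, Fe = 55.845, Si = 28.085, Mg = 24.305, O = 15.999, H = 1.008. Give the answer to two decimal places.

16.74 mass %

Molar mass of (Mg_0.09Fe_0.91)_3KAlSi_3O_10(OH)_2: 0.27*24.305 + 2.73*55.845 + 1*39.098 + 1*26.982 + 3*28.085 + 12*15.999 + 2*1.008 = 503.358 g/mol.
Mass of Si per formula unit: 3 × 28.085 = 84.255 g.
Weight fraction Si = 84.255 / 503.358 = 0.1674.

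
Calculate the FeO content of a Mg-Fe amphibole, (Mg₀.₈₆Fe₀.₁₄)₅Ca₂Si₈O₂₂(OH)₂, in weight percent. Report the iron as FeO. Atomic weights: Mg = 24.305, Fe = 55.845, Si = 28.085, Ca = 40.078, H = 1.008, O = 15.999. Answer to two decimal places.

Molar mass of (Mg₀.₈₆Fe₀.₁₄)₅Ca₂Si₈O₂₂(OH)₂ = 4.30·24.305 + 0.70·55.845 + 2·40.078 + 8·28.085 + 24·15.999 + 2·1.008 = 834.431 g/mol.
Each formula unit contains 0.70 Fe, equivalent to 0.70/1 = 0.7000 mol FeO.
M(FeO) = 1×55.845 + 1×15.999 = 71.844 g/mol.
Mass of FeO per formula unit = 0.7000 × 71.844 = 50.291 g.
FeO wt% = 50.291 / 834.431 × 100 = 6.03%.

6.03 wt%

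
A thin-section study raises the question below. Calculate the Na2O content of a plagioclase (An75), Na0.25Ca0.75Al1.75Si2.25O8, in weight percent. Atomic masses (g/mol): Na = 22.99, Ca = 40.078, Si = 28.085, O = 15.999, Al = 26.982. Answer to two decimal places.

2.83 wt%

Formula mass = 274.208 g/mol.
0.25 Na → 0.1250 mol Na2O per formula unit; M(Na2O) = 61.979, so Na2O mass = 7.747 g.
7.747/274.208 × 100 = 2.83 wt%.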